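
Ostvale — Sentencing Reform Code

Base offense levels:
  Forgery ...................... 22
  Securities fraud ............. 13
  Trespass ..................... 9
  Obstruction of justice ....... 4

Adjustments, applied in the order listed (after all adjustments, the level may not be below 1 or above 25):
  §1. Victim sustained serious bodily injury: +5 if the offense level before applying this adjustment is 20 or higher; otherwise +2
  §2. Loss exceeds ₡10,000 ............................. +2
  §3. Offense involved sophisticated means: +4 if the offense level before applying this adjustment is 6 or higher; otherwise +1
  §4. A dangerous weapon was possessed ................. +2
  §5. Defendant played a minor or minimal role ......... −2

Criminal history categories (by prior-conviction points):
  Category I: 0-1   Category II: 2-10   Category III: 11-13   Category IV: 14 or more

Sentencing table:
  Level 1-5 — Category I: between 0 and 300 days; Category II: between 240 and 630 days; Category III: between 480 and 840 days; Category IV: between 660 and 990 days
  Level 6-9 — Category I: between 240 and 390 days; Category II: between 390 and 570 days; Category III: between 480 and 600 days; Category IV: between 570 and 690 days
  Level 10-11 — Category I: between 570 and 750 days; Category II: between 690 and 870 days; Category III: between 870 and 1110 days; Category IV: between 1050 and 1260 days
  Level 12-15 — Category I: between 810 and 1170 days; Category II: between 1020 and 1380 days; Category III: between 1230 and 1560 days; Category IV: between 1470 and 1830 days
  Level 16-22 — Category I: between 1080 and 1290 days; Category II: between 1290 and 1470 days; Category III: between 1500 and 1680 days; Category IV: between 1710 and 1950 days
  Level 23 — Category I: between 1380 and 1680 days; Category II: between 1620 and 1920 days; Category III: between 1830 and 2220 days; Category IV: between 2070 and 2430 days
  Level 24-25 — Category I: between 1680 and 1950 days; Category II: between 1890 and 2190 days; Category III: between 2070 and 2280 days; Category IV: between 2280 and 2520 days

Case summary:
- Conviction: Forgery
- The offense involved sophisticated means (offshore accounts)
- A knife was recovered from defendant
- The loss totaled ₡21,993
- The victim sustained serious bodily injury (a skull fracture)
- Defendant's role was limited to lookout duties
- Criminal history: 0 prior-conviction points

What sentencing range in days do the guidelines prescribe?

1680-1950 days

Base offense level for forgery: 22.
§1 applies (level before this adjustment is 22 ≥ 20, so +5): 22 + 5 = 27.
§2 applies: 27 + 2 = 29.
§3 applies (level before this adjustment is 29 ≥ 6, so +4): 29 + 4 = 33.
§4 applies: 33 + 2 = 35.
§5 applies: 35 − 2 = 33.
Level 33 exceeds the maximum of 25; capped at 25.
Final offense level: 25.
Criminal history: 0 prior points → Category I (0-1).
Level 25 falls in the 24-25 band.
Grid: Level 24-25 × Category I = 1680-1950 days.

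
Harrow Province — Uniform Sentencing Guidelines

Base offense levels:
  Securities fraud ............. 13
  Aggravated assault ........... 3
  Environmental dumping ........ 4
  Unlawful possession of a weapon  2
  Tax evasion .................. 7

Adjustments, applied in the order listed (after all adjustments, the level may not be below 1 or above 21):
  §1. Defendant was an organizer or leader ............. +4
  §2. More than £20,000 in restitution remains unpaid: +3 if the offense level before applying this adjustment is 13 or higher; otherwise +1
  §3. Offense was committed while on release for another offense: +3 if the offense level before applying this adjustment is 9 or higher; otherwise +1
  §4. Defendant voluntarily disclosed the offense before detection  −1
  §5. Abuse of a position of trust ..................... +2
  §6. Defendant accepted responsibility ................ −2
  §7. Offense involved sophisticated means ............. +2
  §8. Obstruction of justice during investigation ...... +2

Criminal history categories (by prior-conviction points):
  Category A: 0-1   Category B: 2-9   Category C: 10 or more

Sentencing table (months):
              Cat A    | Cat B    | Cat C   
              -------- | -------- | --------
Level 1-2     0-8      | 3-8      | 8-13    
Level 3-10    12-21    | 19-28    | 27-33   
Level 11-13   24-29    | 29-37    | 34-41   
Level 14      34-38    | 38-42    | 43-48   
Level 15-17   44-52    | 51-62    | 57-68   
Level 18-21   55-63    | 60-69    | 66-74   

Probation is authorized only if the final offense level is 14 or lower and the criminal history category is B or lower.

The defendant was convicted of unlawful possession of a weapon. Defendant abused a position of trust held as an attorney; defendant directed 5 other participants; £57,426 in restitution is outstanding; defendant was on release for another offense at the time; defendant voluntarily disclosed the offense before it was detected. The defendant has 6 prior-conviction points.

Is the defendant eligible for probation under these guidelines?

Base offense level for unlawful possession of a weapon: 2.
§1 applies: 2 + 4 = 6.
§2 applies (level before this adjustment is 6 < 13, so +1): 6 + 1 = 7.
§3 applies (level before this adjustment is 7 < 9, so +1): 7 + 1 = 8.
§4 applies: 8 − 1 = 7.
§5 applies: 7 + 2 = 9.
§8 does not apply.
Final offense level: 9.
Criminal history: 6 prior points → Category B (2-9).
Level 9 falls in the 3-10 band.
Grid: Level 3-10 × Category B = 19-28 months.
Probation check: level 9 ≤ 14 and category B ≤ B → eligible.

Yes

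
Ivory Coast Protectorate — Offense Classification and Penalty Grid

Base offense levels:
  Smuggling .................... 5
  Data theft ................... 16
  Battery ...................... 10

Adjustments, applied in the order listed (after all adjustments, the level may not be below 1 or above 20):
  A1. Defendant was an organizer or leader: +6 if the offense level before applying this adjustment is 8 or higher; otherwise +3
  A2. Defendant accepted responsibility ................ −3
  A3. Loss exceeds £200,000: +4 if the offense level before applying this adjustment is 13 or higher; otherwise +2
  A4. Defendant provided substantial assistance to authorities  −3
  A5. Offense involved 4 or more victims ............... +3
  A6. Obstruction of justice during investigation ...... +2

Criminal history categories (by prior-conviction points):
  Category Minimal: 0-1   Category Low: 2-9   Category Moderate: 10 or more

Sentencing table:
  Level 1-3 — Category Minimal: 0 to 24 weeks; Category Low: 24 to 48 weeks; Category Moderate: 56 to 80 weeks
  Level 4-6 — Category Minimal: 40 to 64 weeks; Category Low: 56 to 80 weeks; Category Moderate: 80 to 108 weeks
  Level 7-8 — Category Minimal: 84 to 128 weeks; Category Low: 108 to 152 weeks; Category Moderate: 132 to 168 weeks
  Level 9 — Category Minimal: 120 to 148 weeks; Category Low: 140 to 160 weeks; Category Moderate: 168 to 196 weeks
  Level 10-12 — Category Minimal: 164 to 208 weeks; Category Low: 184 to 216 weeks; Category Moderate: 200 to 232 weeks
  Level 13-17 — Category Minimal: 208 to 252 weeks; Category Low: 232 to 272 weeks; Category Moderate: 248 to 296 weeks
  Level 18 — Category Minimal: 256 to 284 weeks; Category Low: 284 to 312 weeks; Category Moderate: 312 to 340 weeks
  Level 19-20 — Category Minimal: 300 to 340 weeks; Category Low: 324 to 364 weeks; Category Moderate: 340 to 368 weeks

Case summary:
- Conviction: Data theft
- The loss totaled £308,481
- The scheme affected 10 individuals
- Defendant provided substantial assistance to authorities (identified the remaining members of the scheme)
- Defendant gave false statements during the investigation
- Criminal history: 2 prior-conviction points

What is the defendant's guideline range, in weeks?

324-364 weeks

Base offense level for data theft: 16.
A1 does not apply.
A3 applies (level before this adjustment is 16 ≥ 13, so +4): 16 + 4 = 20.
A4 applies: 20 − 3 = 17.
A5 applies: 17 + 3 = 20.
A6 applies: 20 + 2 = 22.
Level 22 exceeds the maximum of 20; capped at 20.
Final offense level: 20.
Criminal history: 2 prior points → Category Low (2-9).
Level 20 falls in the 19-20 band.
Grid: Level 19-20 × Category Low = 324-364 weeks.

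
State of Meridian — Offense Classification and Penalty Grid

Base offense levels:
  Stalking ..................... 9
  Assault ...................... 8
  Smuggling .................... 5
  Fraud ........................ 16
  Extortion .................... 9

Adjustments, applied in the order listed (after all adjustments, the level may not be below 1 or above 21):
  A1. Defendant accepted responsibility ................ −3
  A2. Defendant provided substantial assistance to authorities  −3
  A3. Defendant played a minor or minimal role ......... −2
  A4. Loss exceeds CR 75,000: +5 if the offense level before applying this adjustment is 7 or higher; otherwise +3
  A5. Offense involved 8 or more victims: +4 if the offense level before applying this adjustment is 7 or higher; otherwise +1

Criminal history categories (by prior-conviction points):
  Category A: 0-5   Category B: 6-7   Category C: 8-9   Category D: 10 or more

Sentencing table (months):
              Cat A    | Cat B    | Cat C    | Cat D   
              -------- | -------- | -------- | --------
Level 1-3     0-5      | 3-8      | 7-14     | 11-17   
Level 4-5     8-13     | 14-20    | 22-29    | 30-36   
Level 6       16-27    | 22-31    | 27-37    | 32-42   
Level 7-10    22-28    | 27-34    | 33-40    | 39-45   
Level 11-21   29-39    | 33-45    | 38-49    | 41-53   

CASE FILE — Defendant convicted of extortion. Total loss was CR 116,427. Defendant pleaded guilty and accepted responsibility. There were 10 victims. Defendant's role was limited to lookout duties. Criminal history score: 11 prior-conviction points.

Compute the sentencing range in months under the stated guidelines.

Base offense level for extortion: 9.
A1 applies: 9 − 3 = 6.
A2 does not apply.
A3 applies: 6 − 2 = 4.
A4 applies (level before this adjustment is 4 < 7, so +3): 4 + 3 = 7.
A5 applies (level before this adjustment is 7 ≥ 7, so +4): 7 + 4 = 11.
Final offense level: 11.
Criminal history: 11 prior points → Category D (10+).
Level 11 falls in the 11-21 band.
Grid: Level 11-21 × Category D = 41-53 months.

41-53 months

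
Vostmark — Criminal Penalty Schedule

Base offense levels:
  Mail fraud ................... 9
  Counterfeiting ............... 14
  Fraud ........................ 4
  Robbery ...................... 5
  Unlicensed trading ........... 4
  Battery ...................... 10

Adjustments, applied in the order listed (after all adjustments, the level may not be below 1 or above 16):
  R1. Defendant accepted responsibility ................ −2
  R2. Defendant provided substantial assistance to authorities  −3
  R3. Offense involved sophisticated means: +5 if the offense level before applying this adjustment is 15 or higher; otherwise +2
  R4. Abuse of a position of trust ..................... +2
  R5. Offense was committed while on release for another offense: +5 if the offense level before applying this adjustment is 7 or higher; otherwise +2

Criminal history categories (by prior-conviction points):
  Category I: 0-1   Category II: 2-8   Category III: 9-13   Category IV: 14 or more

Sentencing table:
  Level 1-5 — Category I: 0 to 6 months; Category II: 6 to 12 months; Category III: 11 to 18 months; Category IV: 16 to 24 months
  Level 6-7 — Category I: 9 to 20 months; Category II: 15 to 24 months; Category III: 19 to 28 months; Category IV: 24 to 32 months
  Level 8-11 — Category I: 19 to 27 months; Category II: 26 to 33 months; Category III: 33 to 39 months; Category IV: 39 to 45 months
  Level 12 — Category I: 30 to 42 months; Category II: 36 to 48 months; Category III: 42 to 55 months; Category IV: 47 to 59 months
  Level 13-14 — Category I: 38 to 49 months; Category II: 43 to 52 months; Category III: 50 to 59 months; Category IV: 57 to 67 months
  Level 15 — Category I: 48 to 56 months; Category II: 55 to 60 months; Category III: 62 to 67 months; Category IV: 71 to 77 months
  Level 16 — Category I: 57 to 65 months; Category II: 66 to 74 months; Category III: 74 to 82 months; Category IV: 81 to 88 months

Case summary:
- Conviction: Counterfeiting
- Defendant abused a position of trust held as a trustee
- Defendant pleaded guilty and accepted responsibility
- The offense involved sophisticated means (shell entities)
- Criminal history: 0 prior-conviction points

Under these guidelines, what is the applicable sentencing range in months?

Base offense level for counterfeiting: 14.
R1 applies: 14 − 2 = 12.
R3 applies (level before this adjustment is 12 < 15, so +2): 12 + 2 = 14.
R4 applies: 14 + 2 = 16.
R5 does not apply.
Final offense level: 16.
Criminal history: 0 prior points → Category I (0-1).
Level 16 falls in the 16 band.
Grid: Level 16 × Category I = 57-65 months.

57-65 months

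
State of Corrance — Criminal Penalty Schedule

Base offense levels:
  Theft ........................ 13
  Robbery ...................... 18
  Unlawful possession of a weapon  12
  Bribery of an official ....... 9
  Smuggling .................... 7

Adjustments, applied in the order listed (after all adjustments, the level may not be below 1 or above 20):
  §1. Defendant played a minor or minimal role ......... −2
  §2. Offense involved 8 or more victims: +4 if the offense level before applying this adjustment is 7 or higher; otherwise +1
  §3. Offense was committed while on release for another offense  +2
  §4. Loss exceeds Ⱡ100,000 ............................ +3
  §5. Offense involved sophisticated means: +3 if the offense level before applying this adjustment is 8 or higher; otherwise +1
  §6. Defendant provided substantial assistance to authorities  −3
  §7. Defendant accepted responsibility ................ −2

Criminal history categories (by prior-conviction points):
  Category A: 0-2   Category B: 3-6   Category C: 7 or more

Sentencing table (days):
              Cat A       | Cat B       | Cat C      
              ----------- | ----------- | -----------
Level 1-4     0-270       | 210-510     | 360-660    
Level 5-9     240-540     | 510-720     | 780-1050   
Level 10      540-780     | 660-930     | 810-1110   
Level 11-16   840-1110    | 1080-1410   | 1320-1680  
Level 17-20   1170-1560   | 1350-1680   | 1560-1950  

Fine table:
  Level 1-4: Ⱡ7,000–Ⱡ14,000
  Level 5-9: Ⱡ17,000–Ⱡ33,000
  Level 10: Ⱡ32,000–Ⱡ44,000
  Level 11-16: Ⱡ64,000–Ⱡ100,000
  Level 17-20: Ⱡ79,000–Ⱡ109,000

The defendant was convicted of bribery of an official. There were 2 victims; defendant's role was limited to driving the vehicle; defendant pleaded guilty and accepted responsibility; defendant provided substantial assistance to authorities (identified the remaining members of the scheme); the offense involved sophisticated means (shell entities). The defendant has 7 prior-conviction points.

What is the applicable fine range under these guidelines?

Base offense level for bribery of an official: 9.
§1 applies: 9 − 2 = 7.
§4 does not apply.
§5 applies (level before this adjustment is 7 < 8, so +1): 7 + 1 = 8.
§6 applies: 8 − 3 = 5.
§7 applies: 5 − 2 = 3.
Final offense level: 3.
Level 3 falls in the 1-4 band.
Fine table: Level 1-4 → Ⱡ7,000–Ⱡ14,000.

Ⱡ7,000–Ⱡ14,000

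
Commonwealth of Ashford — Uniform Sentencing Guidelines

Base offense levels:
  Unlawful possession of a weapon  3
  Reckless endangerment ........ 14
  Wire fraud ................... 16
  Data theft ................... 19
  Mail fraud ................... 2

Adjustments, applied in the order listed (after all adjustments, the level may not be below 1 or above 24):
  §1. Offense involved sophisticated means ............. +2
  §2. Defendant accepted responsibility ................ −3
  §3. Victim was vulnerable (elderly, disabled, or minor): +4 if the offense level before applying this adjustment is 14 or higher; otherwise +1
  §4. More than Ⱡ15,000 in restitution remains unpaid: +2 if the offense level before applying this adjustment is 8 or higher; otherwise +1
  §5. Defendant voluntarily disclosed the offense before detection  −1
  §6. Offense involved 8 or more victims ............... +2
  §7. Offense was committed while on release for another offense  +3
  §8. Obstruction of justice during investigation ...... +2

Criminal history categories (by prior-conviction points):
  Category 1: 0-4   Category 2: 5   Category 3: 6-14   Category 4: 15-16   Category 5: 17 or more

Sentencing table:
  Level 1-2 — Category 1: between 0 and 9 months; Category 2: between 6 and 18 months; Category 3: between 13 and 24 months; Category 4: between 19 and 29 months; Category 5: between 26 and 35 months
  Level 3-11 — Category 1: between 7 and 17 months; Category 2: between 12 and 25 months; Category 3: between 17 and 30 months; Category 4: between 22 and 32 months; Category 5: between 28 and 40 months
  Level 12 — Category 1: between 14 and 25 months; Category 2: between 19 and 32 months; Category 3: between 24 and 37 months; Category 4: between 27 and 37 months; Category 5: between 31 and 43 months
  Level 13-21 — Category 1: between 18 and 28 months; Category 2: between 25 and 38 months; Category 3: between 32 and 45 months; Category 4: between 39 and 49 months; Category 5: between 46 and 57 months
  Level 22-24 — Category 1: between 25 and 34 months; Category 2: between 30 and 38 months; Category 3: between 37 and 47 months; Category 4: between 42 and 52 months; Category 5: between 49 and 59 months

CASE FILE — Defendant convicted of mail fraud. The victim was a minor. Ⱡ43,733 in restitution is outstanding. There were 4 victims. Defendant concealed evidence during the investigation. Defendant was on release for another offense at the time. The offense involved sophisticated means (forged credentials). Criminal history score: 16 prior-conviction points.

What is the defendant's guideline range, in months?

22-32 months

Base offense level for mail fraud: 2.
§1 applies: 2 + 2 = 4.
§3 applies (level before this adjustment is 4 < 14, so +1): 4 + 1 = 5.
§4 applies (level before this adjustment is 5 < 8, so +1): 5 + 1 = 6.
§7 applies: 6 + 3 = 9.
§8 applies: 9 + 2 = 11.
Final offense level: 11.
Criminal history: 16 prior points → Category 4 (15-16).
Level 11 falls in the 3-11 band.
Grid: Level 3-11 × Category 4 = 22-32 months.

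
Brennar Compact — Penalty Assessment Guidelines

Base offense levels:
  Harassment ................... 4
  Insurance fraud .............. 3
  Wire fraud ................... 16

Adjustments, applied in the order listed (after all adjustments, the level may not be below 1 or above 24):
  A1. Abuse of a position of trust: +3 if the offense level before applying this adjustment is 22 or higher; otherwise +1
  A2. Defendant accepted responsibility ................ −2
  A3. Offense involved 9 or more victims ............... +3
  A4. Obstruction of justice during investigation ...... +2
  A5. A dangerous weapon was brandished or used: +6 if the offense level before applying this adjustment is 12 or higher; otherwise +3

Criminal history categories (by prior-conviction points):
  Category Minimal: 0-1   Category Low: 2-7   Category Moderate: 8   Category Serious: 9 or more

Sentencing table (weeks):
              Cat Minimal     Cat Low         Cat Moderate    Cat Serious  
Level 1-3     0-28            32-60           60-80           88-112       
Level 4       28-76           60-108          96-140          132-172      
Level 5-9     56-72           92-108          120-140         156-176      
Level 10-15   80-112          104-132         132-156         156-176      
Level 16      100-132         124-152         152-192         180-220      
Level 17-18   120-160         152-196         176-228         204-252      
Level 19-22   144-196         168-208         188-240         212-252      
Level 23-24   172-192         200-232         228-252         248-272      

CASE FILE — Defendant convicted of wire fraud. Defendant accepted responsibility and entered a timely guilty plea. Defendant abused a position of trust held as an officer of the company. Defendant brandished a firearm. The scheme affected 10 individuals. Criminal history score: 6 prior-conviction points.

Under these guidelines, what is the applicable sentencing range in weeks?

200-232 weeks

Base offense level for wire fraud: 16.
A1 applies (level before this adjustment is 16 < 22, so +1): 16 + 1 = 17.
A2 applies: 17 − 2 = 15.
A3 applies: 15 + 3 = 18.
A4 does not apply.
A5 applies (level before this adjustment is 18 ≥ 12, so +6): 18 + 6 = 24.
Final offense level: 24.
Criminal history: 6 prior points → Category Low (2-7).
Level 24 falls in the 23-24 band.
Grid: Level 23-24 × Category Low = 200-232 weeks.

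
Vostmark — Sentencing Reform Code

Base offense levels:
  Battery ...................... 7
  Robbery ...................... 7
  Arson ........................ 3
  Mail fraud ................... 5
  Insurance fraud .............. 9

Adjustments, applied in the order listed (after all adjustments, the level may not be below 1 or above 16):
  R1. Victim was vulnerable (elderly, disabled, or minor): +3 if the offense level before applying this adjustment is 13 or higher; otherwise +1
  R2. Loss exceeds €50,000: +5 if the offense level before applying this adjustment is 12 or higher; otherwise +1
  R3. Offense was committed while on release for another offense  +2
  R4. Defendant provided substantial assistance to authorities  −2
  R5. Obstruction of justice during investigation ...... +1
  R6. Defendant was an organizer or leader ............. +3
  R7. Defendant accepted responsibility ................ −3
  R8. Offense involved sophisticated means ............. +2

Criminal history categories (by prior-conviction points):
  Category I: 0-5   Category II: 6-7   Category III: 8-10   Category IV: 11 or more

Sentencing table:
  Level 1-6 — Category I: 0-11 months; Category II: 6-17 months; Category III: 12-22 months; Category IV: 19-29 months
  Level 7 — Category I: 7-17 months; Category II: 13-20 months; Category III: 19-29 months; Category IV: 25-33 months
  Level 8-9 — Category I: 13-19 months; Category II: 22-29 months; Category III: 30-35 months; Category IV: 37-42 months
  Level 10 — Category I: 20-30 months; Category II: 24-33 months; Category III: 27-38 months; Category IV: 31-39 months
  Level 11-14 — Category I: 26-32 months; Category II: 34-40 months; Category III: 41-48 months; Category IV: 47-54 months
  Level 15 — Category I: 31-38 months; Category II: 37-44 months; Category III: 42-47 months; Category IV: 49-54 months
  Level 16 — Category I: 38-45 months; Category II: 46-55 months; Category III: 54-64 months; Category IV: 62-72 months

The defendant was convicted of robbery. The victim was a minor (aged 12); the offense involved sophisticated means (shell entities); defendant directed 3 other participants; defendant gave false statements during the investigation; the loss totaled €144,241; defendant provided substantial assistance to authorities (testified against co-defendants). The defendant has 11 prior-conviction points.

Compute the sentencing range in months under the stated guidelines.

47-54 months

Base offense level for robbery: 7.
R1 applies (level before this adjustment is 7 < 13, so +1): 7 + 1 = 8.
R2 applies (level before this adjustment is 8 < 12, so +1): 8 + 1 = 9.
R4 applies: 9 − 2 = 7.
R5 applies: 7 + 1 = 8.
R6 applies: 8 + 3 = 11.
R8 applies: 11 + 2 = 13.
Final offense level: 13.
Criminal history: 11 prior points → Category IV (11+).
Level 13 falls in the 11-14 band.
Grid: Level 11-14 × Category IV = 47-54 months.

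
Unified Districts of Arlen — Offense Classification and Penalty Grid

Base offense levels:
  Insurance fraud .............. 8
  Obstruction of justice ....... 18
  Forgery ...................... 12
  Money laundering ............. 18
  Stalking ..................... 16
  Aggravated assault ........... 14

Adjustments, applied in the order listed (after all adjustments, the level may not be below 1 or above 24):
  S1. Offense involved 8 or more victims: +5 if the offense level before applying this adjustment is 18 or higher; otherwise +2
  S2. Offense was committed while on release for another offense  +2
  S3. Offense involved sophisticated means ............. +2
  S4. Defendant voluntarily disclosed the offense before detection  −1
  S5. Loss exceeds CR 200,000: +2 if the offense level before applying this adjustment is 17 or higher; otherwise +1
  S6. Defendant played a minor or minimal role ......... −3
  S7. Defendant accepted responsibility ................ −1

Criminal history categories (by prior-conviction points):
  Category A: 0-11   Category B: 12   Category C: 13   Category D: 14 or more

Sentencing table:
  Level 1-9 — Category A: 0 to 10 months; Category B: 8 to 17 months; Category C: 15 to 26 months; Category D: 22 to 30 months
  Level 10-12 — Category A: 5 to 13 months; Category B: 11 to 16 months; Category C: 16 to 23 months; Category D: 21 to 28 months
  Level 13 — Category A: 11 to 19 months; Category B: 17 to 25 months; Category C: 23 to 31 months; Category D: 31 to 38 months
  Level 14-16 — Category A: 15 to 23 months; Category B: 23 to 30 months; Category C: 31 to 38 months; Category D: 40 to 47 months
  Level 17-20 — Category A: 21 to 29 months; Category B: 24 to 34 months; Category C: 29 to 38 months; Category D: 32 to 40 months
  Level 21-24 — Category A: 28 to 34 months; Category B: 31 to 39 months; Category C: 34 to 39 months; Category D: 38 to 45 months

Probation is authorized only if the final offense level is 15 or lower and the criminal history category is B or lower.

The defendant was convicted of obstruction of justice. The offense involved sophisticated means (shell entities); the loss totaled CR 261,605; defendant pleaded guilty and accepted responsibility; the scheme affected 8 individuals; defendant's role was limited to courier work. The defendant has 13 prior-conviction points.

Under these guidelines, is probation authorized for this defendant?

Base offense level for obstruction of justice: 18.
S1 applies (level before this adjustment is 18 ≥ 18, so +5): 18 + 5 = 23.
S3 applies: 23 + 2 = 25.
S5 applies (level before this adjustment is 25 ≥ 17, so +2): 25 + 2 = 27.
S6 applies: 27 − 3 = 24.
S7 applies: 24 − 1 = 23.
Final offense level: 23.
Criminal history: 13 prior points → Category C (13).
Level 23 falls in the 21-24 band.
Grid: Level 21-24 × Category C = 34-39 months.
Probation check: level 23 > 15 and category C > B → not eligible.

No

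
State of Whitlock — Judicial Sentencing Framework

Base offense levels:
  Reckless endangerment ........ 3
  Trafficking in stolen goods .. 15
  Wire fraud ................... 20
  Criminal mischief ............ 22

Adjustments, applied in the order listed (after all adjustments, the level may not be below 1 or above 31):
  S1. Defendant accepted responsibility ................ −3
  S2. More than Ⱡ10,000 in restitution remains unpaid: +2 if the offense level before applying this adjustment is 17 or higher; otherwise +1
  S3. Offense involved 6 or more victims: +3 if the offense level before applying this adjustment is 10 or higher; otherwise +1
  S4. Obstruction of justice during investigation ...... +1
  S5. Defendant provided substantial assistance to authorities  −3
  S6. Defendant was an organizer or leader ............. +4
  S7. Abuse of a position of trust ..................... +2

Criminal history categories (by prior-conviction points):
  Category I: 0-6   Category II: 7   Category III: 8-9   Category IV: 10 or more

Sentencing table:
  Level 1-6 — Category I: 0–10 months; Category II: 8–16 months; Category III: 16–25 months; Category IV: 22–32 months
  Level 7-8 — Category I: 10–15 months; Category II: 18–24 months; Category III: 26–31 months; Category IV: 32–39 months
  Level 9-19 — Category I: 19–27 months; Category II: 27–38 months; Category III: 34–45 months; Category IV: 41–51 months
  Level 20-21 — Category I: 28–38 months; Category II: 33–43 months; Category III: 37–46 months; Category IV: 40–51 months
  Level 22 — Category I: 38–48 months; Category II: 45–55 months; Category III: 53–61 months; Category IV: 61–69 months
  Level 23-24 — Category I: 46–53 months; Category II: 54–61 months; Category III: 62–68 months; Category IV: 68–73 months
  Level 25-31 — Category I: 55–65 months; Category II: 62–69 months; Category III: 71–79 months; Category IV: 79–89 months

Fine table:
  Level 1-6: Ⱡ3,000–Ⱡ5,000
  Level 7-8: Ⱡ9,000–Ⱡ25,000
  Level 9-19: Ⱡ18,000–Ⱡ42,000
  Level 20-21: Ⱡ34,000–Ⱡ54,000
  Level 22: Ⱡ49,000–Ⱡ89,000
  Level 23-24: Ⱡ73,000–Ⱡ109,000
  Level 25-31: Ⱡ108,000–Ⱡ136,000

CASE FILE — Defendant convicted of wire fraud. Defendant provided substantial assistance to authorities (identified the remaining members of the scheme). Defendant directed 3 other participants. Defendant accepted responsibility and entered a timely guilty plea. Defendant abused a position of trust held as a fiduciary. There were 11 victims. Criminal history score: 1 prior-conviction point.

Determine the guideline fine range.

Ⱡ73,000–Ⱡ109,000

Base offense level for wire fraud: 20.
S1 applies: 20 − 3 = 17.
S3 applies (level before this adjustment is 17 ≥ 10, so +3): 17 + 3 = 20.
S5 applies: 20 − 3 = 17.
S6 applies: 17 + 4 = 21.
S7 applies: 21 + 2 = 23.
Final offense level: 23.
Level 23 falls in the 23-24 band.
Fine table: Level 23-24 → Ⱡ73,000–Ⱡ109,000.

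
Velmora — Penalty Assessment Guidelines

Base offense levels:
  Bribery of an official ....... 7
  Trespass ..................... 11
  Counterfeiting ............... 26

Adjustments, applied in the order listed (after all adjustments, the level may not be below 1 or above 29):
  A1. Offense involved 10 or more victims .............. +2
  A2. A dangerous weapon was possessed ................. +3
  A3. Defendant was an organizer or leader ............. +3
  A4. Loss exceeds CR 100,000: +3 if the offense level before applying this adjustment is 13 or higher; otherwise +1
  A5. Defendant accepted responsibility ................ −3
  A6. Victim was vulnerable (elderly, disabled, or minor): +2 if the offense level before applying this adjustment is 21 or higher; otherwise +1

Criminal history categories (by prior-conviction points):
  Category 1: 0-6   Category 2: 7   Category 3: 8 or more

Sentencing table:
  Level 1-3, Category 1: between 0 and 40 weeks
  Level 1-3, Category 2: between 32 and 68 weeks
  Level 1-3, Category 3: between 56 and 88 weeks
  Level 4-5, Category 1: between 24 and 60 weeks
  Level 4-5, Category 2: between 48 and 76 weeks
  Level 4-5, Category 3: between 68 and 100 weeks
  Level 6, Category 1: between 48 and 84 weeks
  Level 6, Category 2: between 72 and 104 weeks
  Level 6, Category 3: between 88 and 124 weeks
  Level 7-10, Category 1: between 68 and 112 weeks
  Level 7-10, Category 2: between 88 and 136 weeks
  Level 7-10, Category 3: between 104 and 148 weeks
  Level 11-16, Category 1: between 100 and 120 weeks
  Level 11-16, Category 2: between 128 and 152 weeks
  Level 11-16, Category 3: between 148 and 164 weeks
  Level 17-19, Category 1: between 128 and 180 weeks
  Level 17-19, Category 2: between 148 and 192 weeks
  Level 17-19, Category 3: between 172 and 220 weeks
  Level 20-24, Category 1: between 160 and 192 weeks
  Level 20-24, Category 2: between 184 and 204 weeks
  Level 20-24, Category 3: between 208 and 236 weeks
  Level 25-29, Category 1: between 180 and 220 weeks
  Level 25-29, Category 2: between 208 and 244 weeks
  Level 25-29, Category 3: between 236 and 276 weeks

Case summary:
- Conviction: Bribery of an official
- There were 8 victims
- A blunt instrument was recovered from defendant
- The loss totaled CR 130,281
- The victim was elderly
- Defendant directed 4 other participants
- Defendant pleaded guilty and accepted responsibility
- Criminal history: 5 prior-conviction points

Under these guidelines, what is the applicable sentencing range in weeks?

Base offense level for bribery of an official: 7.
A2 applies: 7 + 3 = 10.
A3 applies: 10 + 3 = 13.
A4 applies (level before this adjustment is 13 ≥ 13, so +3): 13 + 3 = 16.
A5 applies: 16 − 3 = 13.
A6 applies (level before this adjustment is 13 < 21, so +1): 13 + 1 = 14.
Final offense level: 14.
Criminal history: 5 prior points → Category 1 (0-6).
Level 14 falls in the 11-16 band.
Grid: Level 11-16 × Category 1 = 100-120 weeks.

100-120 weeks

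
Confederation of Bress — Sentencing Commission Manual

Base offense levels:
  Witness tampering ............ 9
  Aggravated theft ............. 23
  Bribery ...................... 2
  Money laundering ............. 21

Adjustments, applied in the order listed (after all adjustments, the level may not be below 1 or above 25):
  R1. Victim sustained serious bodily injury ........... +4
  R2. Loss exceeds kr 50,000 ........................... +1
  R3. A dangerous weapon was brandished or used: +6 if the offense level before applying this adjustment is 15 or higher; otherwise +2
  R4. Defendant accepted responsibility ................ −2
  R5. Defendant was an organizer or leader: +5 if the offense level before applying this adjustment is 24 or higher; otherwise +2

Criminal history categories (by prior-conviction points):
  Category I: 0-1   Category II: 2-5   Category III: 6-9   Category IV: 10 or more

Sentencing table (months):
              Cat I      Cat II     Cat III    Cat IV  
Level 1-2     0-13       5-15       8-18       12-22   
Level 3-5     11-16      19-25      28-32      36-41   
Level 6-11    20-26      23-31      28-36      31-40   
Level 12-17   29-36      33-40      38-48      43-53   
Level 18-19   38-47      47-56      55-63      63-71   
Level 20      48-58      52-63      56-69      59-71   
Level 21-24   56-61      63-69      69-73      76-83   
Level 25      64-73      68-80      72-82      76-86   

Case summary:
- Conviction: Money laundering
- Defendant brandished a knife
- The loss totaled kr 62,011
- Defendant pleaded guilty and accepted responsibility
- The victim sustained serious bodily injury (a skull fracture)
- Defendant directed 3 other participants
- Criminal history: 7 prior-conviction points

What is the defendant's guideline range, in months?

Base offense level for money laundering: 21.
R1 applies: 21 + 4 = 25.
R2 applies: 25 + 1 = 26.
R3 applies (level before this adjustment is 26 ≥ 15, so +6): 26 + 6 = 32.
R4 applies: 32 − 2 = 30.
R5 applies (level before this adjustment is 30 ≥ 24, so +5): 30 + 5 = 35.
Level 35 exceeds the maximum of 25; capped at 25.
Final offense level: 25.
Criminal history: 7 prior points → Category III (6-9).
Level 25 falls in the 25 band.
Grid: Level 25 × Category III = 72-82 months.

72-82 months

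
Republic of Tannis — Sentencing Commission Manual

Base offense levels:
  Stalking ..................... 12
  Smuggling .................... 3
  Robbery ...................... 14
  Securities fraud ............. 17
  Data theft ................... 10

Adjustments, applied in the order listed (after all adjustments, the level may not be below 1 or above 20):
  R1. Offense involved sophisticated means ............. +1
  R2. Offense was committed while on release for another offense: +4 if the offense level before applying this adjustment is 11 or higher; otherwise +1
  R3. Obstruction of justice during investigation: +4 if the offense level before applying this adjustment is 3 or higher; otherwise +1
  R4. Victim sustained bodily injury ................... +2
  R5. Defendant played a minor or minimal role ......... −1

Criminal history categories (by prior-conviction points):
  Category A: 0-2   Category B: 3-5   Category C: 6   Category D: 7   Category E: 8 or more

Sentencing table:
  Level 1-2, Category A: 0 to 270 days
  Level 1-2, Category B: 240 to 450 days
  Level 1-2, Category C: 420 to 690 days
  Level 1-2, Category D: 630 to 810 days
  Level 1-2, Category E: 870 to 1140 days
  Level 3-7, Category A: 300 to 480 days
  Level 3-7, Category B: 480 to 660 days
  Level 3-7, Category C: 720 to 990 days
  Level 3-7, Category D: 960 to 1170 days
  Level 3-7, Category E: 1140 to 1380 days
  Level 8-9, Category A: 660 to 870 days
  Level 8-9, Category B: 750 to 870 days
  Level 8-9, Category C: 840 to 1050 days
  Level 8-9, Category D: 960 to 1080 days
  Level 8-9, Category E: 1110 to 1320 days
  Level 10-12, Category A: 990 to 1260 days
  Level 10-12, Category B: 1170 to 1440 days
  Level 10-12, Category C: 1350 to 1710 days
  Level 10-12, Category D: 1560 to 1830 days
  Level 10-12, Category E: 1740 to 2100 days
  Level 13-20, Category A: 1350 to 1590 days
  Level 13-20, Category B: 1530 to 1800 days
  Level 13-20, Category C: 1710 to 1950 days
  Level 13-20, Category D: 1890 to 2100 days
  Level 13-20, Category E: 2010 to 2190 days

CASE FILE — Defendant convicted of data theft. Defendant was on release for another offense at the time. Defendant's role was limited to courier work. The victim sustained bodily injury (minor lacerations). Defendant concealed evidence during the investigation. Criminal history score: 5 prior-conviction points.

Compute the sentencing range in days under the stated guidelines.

Base offense level for data theft: 10.
R1 does not apply.
R2 applies (level before this adjustment is 10 < 11, so +1): 10 + 1 = 11.
R3 applies (level before this adjustment is 11 ≥ 3, so +4): 11 + 4 = 15.
R4 applies: 15 + 2 = 17.
R5 applies: 17 − 1 = 16.
Final offense level: 16.
Criminal history: 5 prior points → Category B (3-5).
Level 16 falls in the 13-20 band.
Grid: Level 13-20 × Category B = 1530-1800 days.

1530-1800 days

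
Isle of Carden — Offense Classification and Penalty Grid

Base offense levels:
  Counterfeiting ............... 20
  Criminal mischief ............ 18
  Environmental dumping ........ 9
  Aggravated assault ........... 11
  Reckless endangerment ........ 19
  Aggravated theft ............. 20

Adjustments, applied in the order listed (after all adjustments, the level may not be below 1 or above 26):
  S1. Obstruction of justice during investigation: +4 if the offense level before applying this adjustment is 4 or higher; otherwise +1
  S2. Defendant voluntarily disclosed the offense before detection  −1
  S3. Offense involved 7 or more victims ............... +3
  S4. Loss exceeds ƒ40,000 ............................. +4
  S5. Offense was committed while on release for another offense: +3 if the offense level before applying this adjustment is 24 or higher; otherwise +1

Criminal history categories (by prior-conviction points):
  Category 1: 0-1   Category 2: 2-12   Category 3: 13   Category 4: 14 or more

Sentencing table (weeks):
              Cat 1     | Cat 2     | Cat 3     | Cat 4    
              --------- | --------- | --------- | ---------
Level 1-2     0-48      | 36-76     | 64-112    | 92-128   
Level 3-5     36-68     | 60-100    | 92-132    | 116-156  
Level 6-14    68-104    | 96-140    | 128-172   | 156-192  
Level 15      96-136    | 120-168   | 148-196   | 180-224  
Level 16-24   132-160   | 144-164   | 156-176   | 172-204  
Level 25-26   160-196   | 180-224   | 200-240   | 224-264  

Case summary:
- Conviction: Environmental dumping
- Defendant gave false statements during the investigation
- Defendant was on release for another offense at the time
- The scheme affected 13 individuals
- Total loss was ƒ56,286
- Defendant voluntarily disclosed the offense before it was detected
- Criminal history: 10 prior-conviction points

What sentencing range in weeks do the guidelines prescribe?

144-164 weeks

Base offense level for environmental dumping: 9.
S1 applies (level before this adjustment is 9 ≥ 4, so +4): 9 + 4 = 13.
S2 applies: 13 − 1 = 12.
S3 applies: 12 + 3 = 15.
S4 applies: 15 + 4 = 19.
S5 applies (level before this adjustment is 19 < 24, so +1): 19 + 1 = 20.
Final offense level: 20.
Criminal history: 10 prior points → Category 2 (2-12).
Level 20 falls in the 16-24 band.
Grid: Level 16-24 × Category 2 = 144-164 weeks.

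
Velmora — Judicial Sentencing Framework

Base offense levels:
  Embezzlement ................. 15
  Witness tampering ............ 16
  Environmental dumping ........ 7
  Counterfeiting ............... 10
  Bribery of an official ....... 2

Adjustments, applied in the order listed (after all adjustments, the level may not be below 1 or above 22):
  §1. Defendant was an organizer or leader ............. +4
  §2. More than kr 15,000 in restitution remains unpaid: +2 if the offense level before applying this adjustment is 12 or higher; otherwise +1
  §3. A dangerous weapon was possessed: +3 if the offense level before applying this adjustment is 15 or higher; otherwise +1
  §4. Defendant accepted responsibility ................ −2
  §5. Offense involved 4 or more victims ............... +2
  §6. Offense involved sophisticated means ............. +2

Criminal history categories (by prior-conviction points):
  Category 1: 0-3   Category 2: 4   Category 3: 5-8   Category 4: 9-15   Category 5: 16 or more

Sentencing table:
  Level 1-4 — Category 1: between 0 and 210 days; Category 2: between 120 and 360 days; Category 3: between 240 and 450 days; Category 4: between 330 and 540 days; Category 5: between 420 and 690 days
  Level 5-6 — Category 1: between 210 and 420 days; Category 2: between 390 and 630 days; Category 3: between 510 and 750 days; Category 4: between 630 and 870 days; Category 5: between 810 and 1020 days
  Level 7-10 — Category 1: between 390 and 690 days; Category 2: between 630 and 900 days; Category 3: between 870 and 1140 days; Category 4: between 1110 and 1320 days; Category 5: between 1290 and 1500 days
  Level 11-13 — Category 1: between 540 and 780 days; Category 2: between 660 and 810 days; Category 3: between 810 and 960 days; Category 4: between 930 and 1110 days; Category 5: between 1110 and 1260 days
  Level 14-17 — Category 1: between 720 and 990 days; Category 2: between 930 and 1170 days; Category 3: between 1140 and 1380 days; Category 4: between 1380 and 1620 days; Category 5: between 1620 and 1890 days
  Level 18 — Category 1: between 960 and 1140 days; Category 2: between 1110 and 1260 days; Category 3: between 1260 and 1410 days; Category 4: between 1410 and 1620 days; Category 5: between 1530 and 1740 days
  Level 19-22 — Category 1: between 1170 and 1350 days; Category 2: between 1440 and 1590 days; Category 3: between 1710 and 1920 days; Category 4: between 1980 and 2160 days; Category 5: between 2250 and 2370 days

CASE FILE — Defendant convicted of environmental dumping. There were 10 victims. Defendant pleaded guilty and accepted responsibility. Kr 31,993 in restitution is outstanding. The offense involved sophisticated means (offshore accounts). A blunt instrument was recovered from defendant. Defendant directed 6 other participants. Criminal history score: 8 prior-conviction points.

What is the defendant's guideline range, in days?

Base offense level for environmental dumping: 7.
§1 applies: 7 + 4 = 11.
§2 applies (level before this adjustment is 11 < 12, so +1): 11 + 1 = 12.
§3 applies (level before this adjustment is 12 < 15, so +1): 12 + 1 = 13.
§4 applies: 13 − 2 = 11.
§5 applies: 11 + 2 = 13.
§6 applies: 13 + 2 = 15.
Final offense level: 15.
Criminal history: 8 prior points → Category 3 (5-8).
Level 15 falls in the 14-17 band.
Grid: Level 14-17 × Category 3 = 1140-1380 days.

1140-1380 days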